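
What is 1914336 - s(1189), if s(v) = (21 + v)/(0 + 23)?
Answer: 44028518/23 ≈ 1.9143e+6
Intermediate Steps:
s(v) = 21/23 + v/23 (s(v) = (21 + v)/23 = (21 + v)*(1/23) = 21/23 + v/23)
1914336 - s(1189) = 1914336 - (21/23 + (1/23)*1189) = 1914336 - (21/23 + 1189/23) = 1914336 - 1*1210/23 = 1914336 - 1210/23 = 44028518/23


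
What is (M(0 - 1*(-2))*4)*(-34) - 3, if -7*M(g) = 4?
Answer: 523/7 ≈ 74.714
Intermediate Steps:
M(g) = -4/7 (M(g) = -⅐*4 = -4/7)
(M(0 - 1*(-2))*4)*(-34) - 3 = -4/7*4*(-34) - 3 = -16/7*(-34) - 3 = 544/7 - 3 = 523/7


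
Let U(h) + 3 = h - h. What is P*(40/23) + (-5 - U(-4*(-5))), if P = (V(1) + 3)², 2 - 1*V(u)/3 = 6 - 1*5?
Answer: 1394/23 ≈ 60.609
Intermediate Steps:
V(u) = 3 (V(u) = 6 - 3*(6 - 1*5) = 6 - 3*(6 - 5) = 6 - 3*1 = 6 - 3 = 3)
U(h) = -3 (U(h) = -3 + (h - h) = -3 + 0 = -3)
P = 36 (P = (3 + 3)² = 6² = 36)
P*(40/23) + (-5 - U(-4*(-5))) = 36*(40/23) + (-5 - 1*(-3)) = 36*(40*(1/23)) + (-5 + 3) = 36*(40/23) - 2 = 1440/23 - 2 = 1394/23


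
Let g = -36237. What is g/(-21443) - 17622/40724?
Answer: 548923521/436622366 ≈ 1.2572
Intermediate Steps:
g/(-21443) - 17622/40724 = -36237/(-21443) - 17622/40724 = -36237*(-1/21443) - 17622*1/40724 = 36237/21443 - 8811/20362 = 548923521/436622366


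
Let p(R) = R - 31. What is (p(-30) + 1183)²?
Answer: 1258884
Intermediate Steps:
p(R) = -31 + R
(p(-30) + 1183)² = ((-31 - 30) + 1183)² = (-61 + 1183)² = 1122² = 1258884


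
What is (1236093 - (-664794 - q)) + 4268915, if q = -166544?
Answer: 6003258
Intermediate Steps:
(1236093 - (-664794 - q)) + 4268915 = (1236093 - (-664794 - 1*(-166544))) + 4268915 = (1236093 - (-664794 + 166544)) + 4268915 = (1236093 - 1*(-498250)) + 4268915 = (1236093 + 498250) + 4268915 = 1734343 + 4268915 = 6003258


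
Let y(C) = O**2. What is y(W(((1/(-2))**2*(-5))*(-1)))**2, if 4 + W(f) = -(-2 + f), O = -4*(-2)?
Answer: 4096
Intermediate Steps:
O = 8
W(f) = -2 - f (W(f) = -4 - (-2 + f) = -4 + (2 - f) = -2 - f)
y(C) = 64 (y(C) = 8**2 = 64)
y(W(((1/(-2))**2*(-5))*(-1)))**2 = 64**2 = 4096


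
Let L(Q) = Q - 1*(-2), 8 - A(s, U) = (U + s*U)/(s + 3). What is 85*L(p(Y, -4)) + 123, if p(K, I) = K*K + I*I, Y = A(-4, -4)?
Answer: 35653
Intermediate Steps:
A(s, U) = 8 - (U + U*s)/(3 + s) (A(s, U) = 8 - (U + s*U)/(s + 3) = 8 - (U + U*s)/(3 + s))
Y = 20 (Y = (24 - 1*(-4) + 8*(-4) - 1*(-4)*(-4))/(3 - 4) = (24 + 4 - 32 - 16)/(-1) = -1*(-20) = 20)
p(K, I) = I**2 + K**2 (p(K, I) = K**2 + I**2 = I**2 + K**2)
L(Q) = 2 + Q (L(Q) = Q + 2 = 2 + Q)
85*L(p(Y, -4)) + 123 = 85*(2 + ((-4)**2 + 20**2)) + 123 = 85*(2 + (16 + 400)) + 123 = 85*(2 + 416) + 123 = 85*418 + 123 = 35530 + 123 = 35653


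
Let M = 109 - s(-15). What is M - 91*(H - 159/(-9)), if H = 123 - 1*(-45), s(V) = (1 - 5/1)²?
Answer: -50408/3 ≈ -16803.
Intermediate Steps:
s(V) = 16 (s(V) = (1 - 5*1)² = (1 - 5)² = (-4)² = 16)
H = 168 (H = 123 + 45 = 168)
M = 93 (M = 109 - 1*16 = 109 - 16 = 93)
M - 91*(H - 159/(-9)) = 93 - 91*(168 - 159/(-9)) = 93 - 91*(168 - 159*(-⅑)) = 93 - 91*(168 + 53/3) = 93 - 91*557/3 = 93 - 50687/3 = -50408/3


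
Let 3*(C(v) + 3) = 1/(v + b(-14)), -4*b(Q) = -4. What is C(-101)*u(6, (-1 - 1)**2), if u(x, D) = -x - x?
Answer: 901/25 ≈ 36.040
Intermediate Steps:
b(Q) = 1 (b(Q) = -1/4*(-4) = 1)
C(v) = -3 + 1/(3*(1 + v)) (C(v) = -3 + 1/(3*(v + 1)) = -3 + 1/(3*(1 + v)))
u(x, D) = -2*x
C(-101)*u(6, (-1 - 1)**2) = ((-8 - 9*(-101))/(3*(1 - 101)))*(-2*6) = ((1/3)*(-8 + 909)/(-100))*(-12) = ((1/3)*(-1/100)*901)*(-12) = -901/300*(-12) = 901/25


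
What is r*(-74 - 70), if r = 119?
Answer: -17136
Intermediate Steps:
r*(-74 - 70) = 119*(-74 - 70) = 119*(-144) = -17136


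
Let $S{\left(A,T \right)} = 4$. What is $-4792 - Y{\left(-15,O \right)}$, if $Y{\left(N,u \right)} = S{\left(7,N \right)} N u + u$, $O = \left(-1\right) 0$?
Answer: $-4792$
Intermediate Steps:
$O = 0$
$Y{\left(N,u \right)} = u + 4 N u$ ($Y{\left(N,u \right)} = 4 N u + u = u + 4 N u$)
$-4792 - Y{\left(-15,O \right)} = -4792 - 0 \left(1 + 4 \left(-15\right)\right) = -4792 - 0 \left(1 - 60\right) = -4792 - 0 \left(-59\right) = -4792 - 0 = -4792 + 0 = -4792$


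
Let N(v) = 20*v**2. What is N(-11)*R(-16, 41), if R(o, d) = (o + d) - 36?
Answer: -26620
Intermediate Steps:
R(o, d) = -36 + d + o (R(o, d) = (d + o) - 36 = -36 + d + o)
N(-11)*R(-16, 41) = (20*(-11)**2)*(-36 + 41 - 16) = (20*121)*(-11) = 2420*(-11) = -26620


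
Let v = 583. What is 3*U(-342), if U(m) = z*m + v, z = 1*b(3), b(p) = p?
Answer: -1329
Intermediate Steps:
z = 3 (z = 1*3 = 3)
U(m) = 583 + 3*m (U(m) = 3*m + 583 = 583 + 3*m)
3*U(-342) = 3*(583 + 3*(-342)) = 3*(583 - 1026) = 3*(-443) = -1329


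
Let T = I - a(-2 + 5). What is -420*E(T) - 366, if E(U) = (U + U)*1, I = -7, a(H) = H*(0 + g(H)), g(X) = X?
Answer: 13074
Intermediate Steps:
a(H) = H² (a(H) = H*(0 + H) = H*H = H²)
T = -16 (T = -7 - (-2 + 5)² = -7 - 1*3² = -7 - 1*9 = -7 - 9 = -16)
E(U) = 2*U (E(U) = (2*U)*1 = 2*U)
-420*E(T) - 366 = -840*(-16) - 366 = -420*(-32) - 366 = 13440 - 366 = 13074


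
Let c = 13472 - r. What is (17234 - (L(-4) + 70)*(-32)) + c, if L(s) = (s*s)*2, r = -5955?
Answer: 39925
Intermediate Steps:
L(s) = 2*s**2 (L(s) = s**2*2 = 2*s**2)
c = 19427 (c = 13472 - 1*(-5955) = 13472 + 5955 = 19427)
(17234 - (L(-4) + 70)*(-32)) + c = (17234 - (2*(-4)**2 + 70)*(-32)) + 19427 = (17234 - (2*16 + 70)*(-32)) + 19427 = (17234 - (32 + 70)*(-32)) + 19427 = (17234 - 102*(-32)) + 19427 = (17234 - 1*(-3264)) + 19427 = (17234 + 3264) + 19427 = 20498 + 19427 = 39925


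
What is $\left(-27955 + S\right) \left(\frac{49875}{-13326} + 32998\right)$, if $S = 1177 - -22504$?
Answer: $- \frac{313199769267}{2221} \approx -1.4102 \cdot 10^{8}$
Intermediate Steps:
$S = 23681$ ($S = 1177 + 22504 = 23681$)
$\left(-27955 + S\right) \left(\frac{49875}{-13326} + 32998\right) = \left(-27955 + 23681\right) \left(\frac{49875}{-13326} + 32998\right) = - 4274 \left(49875 \left(- \frac{1}{13326}\right) + 32998\right) = - 4274 \left(- \frac{16625}{4442} + 32998\right) = \left(-4274\right) \frac{146560491}{4442} = - \frac{313199769267}{2221}$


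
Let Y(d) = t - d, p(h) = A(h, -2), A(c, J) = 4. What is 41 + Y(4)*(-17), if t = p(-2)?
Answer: 41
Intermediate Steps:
p(h) = 4
t = 4
Y(d) = 4 - d
41 + Y(4)*(-17) = 41 + (4 - 1*4)*(-17) = 41 + (4 - 4)*(-17) = 41 + 0*(-17) = 41 + 0 = 41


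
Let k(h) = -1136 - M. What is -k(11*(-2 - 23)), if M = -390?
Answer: 746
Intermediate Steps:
k(h) = -746 (k(h) = -1136 - 1*(-390) = -1136 + 390 = -746)
-k(11*(-2 - 23)) = -1*(-746) = 746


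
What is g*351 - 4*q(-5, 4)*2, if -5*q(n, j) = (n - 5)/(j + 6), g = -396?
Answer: -694988/5 ≈ -1.3900e+5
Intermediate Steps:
q(n, j) = -(-5 + n)/(5*(6 + j)) (q(n, j) = -(n - 5)/(5*(j + 6)) = -(-5 + n)/(5*(6 + j)))
g*351 - 4*q(-5, 4)*2 = -396*351 - 4*(5 - 1*(-5))/(5*(6 + 4))*2 = -138996 - 4*(5 + 5)/(5*10)*2 = -138996 - 4*10/(5*10)*2 = -138996 - 4*⅕*2 = -138996 - ⅘*2 = -138996 - 8/5 = -694988/5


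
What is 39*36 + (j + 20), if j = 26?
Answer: 1450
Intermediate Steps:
39*36 + (j + 20) = 39*36 + (26 + 20) = 1404 + 46 = 1450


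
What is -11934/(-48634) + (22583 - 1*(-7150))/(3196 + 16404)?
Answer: 839970561/476613200 ≈ 1.7624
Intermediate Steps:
-11934/(-48634) + (22583 - 1*(-7150))/(3196 + 16404) = -11934*(-1/48634) + (22583 + 7150)/19600 = 5967/24317 + 29733*(1/19600) = 5967/24317 + 29733/19600 = 839970561/476613200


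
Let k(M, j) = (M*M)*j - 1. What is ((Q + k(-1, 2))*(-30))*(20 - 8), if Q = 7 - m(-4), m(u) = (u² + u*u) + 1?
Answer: 9000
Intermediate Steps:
m(u) = 1 + 2*u² (m(u) = (u² + u²) + 1 = 2*u² + 1 = 1 + 2*u²)
k(M, j) = -1 + j*M² (k(M, j) = M²*j - 1 = j*M² - 1 = -1 + j*M²)
Q = -26 (Q = 7 - (1 + 2*(-4)²) = 7 - (1 + 2*16) = 7 - (1 + 32) = 7 - 1*33 = 7 - 33 = -26)
((Q + k(-1, 2))*(-30))*(20 - 8) = ((-26 + (-1 + 2*(-1)²))*(-30))*(20 - 8) = ((-26 + (-1 + 2*1))*(-30))*12 = ((-26 + (-1 + 2))*(-30))*12 = ((-26 + 1)*(-30))*12 = -25*(-30)*12 = 750*12 = 9000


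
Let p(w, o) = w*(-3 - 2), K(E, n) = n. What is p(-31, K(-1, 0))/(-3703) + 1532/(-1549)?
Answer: -5913091/5735947 ≈ -1.0309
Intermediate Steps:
p(w, o) = -5*w (p(w, o) = w*(-5) = -5*w)
p(-31, K(-1, 0))/(-3703) + 1532/(-1549) = -5*(-31)/(-3703) + 1532/(-1549) = 155*(-1/3703) + 1532*(-1/1549) = -155/3703 - 1532/1549 = -5913091/5735947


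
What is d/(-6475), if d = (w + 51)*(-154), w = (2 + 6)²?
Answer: 506/185 ≈ 2.7351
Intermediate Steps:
w = 64 (w = 8² = 64)
d = -17710 (d = (64 + 51)*(-154) = 115*(-154) = -17710)
d/(-6475) = -17710/(-6475) = -17710*(-1/6475) = 506/185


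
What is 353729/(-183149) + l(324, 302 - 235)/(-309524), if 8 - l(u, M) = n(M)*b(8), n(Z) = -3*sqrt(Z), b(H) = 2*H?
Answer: -27372270047/14172252769 - 12*sqrt(67)/77381 ≈ -1.9327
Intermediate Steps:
l(u, M) = 8 + 48*sqrt(M) (l(u, M) = 8 - (-3*sqrt(M))*2*8 = 8 - (-3*sqrt(M))*16 = 8 - (-48)*sqrt(M) = 8 + 48*sqrt(M))
353729/(-183149) + l(324, 302 - 235)/(-309524) = 353729/(-183149) + (8 + 48*sqrt(302 - 235))/(-309524) = 353729*(-1/183149) + (8 + 48*sqrt(67))*(-1/309524) = -353729/183149 + (-2/77381 - 12*sqrt(67)/77381) = -27372270047/14172252769 - 12*sqrt(67)/77381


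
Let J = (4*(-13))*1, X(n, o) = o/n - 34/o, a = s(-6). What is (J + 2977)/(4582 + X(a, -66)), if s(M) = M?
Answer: 96525/151586 ≈ 0.63677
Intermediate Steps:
a = -6
X(n, o) = -34/o + o/n
J = -52 (J = -52*1 = -52)
(J + 2977)/(4582 + X(a, -66)) = (-52 + 2977)/(4582 + (-34/(-66) - 66/(-6))) = 2925/(4582 + (-34*(-1/66) - 66*(-⅙))) = 2925/(4582 + (17/33 + 11)) = 2925/(4582 + 380/33) = 2925/(151586/33) = 2925*(33/151586) = 96525/151586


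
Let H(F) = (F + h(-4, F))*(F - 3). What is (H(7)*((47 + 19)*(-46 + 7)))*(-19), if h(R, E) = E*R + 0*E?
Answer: -4108104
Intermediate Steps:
h(R, E) = E*R (h(R, E) = E*R + 0 = E*R)
H(F) = -3*F*(-3 + F) (H(F) = (F + F*(-4))*(F - 3) = (F - 4*F)*(-3 + F) = (-3*F)*(-3 + F) = -3*F*(-3 + F))
(H(7)*((47 + 19)*(-46 + 7)))*(-19) = ((3*7*(3 - 1*7))*((47 + 19)*(-46 + 7)))*(-19) = ((3*7*(3 - 7))*(66*(-39)))*(-19) = ((3*7*(-4))*(-2574))*(-19) = -84*(-2574)*(-19) = 216216*(-19) = -4108104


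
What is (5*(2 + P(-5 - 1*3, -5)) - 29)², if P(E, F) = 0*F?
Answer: 361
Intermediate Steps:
P(E, F) = 0
(5*(2 + P(-5 - 1*3, -5)) - 29)² = (5*(2 + 0) - 29)² = (5*2 - 29)² = (10 - 29)² = (-19)² = 361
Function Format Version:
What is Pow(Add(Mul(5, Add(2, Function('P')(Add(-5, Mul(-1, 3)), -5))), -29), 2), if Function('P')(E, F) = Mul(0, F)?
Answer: 361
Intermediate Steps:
Function('P')(E, F) = 0
Pow(Add(Mul(5, Add(2, Function('P')(Add(-5, Mul(-1, 3)), -5))), -29), 2) = Pow(Add(Mul(5, Add(2, 0)), -29), 2) = Pow(Add(Mul(5, 2), -29), 2) = Pow(Add(10, -29), 2) = Pow(-19, 2) = 361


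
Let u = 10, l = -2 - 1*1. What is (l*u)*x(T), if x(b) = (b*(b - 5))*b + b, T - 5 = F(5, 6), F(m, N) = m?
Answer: -15300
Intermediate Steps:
T = 10 (T = 5 + 5 = 10)
l = -3 (l = -2 - 1 = -3)
x(b) = b + b**2*(-5 + b) (x(b) = (b*(-5 + b))*b + b = b**2*(-5 + b) + b = b + b**2*(-5 + b))
(l*u)*x(T) = (-3*10)*(10*(1 + 10**2 - 5*10)) = -300*(1 + 100 - 50) = -300*51 = -30*510 = -15300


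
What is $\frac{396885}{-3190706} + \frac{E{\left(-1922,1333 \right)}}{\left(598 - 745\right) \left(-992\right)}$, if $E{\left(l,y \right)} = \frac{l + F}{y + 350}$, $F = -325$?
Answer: $- \frac{74816741501}{601435318176} \approx -0.1244$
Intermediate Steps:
$E{\left(l,y \right)} = \frac{-325 + l}{350 + y}$ ($E{\left(l,y \right)} = \frac{l - 325}{y + 350} = \frac{-325 + l}{350 + y}$)
$\frac{396885}{-3190706} + \frac{E{\left(-1922,1333 \right)}}{\left(598 - 745\right) \left(-992\right)} = \frac{396885}{-3190706} + \frac{\frac{1}{350 + 1333} \left(-325 - 1922\right)}{\left(598 - 745\right) \left(-992\right)} = 396885 \left(- \frac{1}{3190706}\right) + \frac{\frac{1}{1683} \left(-2247\right)}{\left(-147\right) \left(-992\right)} = - \frac{396885}{3190706} + \frac{\frac{1}{1683} \left(-2247\right)}{145824} = - \frac{396885}{3190706} - \frac{107}{11686752} = - \frac{74816741501}{601435318176}$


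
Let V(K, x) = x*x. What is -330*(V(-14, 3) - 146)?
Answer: 45210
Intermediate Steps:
V(K, x) = x²
-330*(V(-14, 3) - 146) = -330*(3² - 146) = -330*(9 - 146) = -330*(-137) = 45210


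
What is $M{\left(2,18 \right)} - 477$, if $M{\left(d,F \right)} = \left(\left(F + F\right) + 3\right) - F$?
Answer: $-456$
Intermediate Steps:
$M{\left(d,F \right)} = 3 + F$ ($M{\left(d,F \right)} = \left(2 F + 3\right) - F = \left(3 + 2 F\right) - F = 3 + F$)
$M{\left(2,18 \right)} - 477 = \left(3 + 18\right) - 477 = 21 - 477 = -456$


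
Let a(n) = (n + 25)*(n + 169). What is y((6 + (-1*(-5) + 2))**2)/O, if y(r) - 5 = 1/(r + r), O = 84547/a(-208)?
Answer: 928359/2198222 ≈ 0.42232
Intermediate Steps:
a(n) = (25 + n)*(169 + n)
O = 84547/7137 (O = 84547/(4225 + (-208)**2 + 194*(-208)) = 84547/(4225 + 43264 - 40352) = 84547/7137 ≈ 11.846)
y(r) = 5 + 1/(2*r) (y(r) = 5 + 1/(r + r) = 5 + 1/(2*r))
y((6 + (-1*(-5) + 2))**2)/O = (5 + 1/(2*((6 + (-1*(-5) + 2))**2)))/(84547/7137) = (5 + 1/(2*((6 + (5 + 2))**2)))*(7137/84547) = (5 + 1/(2*((6 + 7)**2)))*(7137/84547) = (5 + 1/(2*(13**2)))*(7137/84547) = (5 + (1/2)/169)*(7137/84547) = (5 + (1/2)*(1/169))*(7137/84547) = (5 + 1/338)*(7137/84547) = (1691/338)*(7137/84547) = 928359/2198222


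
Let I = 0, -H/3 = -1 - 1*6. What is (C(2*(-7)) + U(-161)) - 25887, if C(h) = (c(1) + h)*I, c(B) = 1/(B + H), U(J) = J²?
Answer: 34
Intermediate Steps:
H = 21 (H = -3*(-1 - 1*6) = -3*(-1 - 6) = -3*(-7) = 21)
c(B) = 1/(21 + B) (c(B) = 1/(B + 21) = 1/(21 + B))
C(h) = 0 (C(h) = (1/(21 + 1) + h)*0 = (1/22 + h)*0 = 0)
(C(2*(-7)) + U(-161)) - 25887 = (0 + (-161)²) - 25887 = (0 + 25921) - 25887 = 25921 - 25887 = 34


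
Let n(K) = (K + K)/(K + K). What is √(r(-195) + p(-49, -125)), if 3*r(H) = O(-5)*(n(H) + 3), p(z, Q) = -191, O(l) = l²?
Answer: I*√1419/3 ≈ 12.557*I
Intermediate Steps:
n(K) = 1 (n(K) = (2*K)/((2*K)) = (2*K)*(1/(2*K)) = 1)
r(H) = 100/3 (r(H) = ((-5)²*(1 + 3))/3 = (25*4)/3 = (⅓)*100 = 100/3)
√(r(-195) + p(-49, -125)) = √(100/3 - 191) = √(-473/3) = I*√1419/3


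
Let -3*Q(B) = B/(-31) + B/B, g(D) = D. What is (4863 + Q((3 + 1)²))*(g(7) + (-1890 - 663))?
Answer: -383804408/31 ≈ -1.2381e+7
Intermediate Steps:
Q(B) = -⅓ + B/93 (Q(B) = -(B/(-31) + B/B)/3 = -(B*(-1/31) + 1)/3 = -(-B/31 + 1)/3 = -(1 - B/31)/3 = -⅓ + B/93)
(4863 + Q((3 + 1)²))*(g(7) + (-1890 - 663)) = (4863 + (-⅓ + (3 + 1)²/93))*(7 + (-1890 - 663)) = (4863 + (-⅓ + (1/93)*4²))*(7 - 2553) = (4863 + (-⅓ + (1/93)*16))*(-2546) = (4863 + (-⅓ + 16/93))*(-2546) = (4863 - 5/31)*(-2546) = (150748/31)*(-2546) = -383804408/31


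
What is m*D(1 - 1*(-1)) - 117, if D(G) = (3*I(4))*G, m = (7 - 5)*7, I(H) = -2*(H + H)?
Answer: -1461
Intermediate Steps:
I(H) = -4*H
m = 14 (m = 2*7 = 14)
D(G) = -48*G (D(G) = (3*(-4*4))*G = (3*(-16))*G = -48*G)
m*D(1 - 1*(-1)) - 117 = 14*(-48*(1 - 1*(-1))) - 117 = 14*(-48*(1 + 1)) - 117 = 14*(-48*2) - 117 = 14*(-96) - 117 = -1344 - 117 = -1461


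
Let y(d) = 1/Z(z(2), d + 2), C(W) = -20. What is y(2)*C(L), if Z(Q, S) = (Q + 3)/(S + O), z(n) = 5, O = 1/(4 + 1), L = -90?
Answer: -21/2 ≈ -10.500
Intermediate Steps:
O = ⅕ (O = 1/5 = ⅕ ≈ 0.20000)
Z(Q, S) = (3 + Q)/(⅕ + S) (Z(Q, S) = (Q + 3)/(S + ⅕) = (3 + Q)/(⅕ + S))
y(d) = 11/40 + d/8 (y(d) = 1/(5*(3 + 5)/(1 + 5*(d + 2))) = 1/(5*8/(1 + 5*(2 + d))) = 1/(5*8/(1 + (10 + 5*d))) = 1/(5*8/(11 + 5*d)) = 1/(40/(11 + 5*d)) = 11/40 + d/8)
y(2)*C(L) = (11/40 + (⅛)*2)*(-20) = (11/40 + ¼)*(-20) = (21/40)*(-20) = -21/2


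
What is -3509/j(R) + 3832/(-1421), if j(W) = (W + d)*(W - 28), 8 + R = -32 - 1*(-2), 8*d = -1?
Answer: -5319476/1300215 ≈ -4.0912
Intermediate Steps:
d = -⅛ (d = (⅛)*(-1) = -⅛ ≈ -0.12500)
R = -38 (R = -8 + (-32 - 1*(-2)) = -8 + (-32 + 2) = -8 - 30 = -38)
j(W) = (-28 + W)*(-⅛ + W) (j(W) = (W - ⅛)*(W - 28) = (-⅛ + W)*(-28 + W) = (-28 + W)*(-⅛ + W))
-3509/j(R) + 3832/(-1421) = -3509/(7/2 + (-38)² - 225/8*(-38)) + 3832/(-1421) = -3509/(7/2 + 1444 + 4275/4) + 3832*(-1/1421) = -3509/10065/4 - 3832/1421 = -3509*4/10065 - 3832/1421 = -1276/915 - 3832/1421 = -5319476/1300215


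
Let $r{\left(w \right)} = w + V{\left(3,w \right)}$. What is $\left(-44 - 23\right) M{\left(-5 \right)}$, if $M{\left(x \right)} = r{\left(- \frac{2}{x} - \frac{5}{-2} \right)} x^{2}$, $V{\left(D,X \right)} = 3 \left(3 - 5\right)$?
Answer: $\frac{10385}{2} \approx 5192.5$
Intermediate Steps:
$V{\left(D,X \right)} = -6$ ($V{\left(D,X \right)} = 3 \left(3 - 5\right) = 3 \left(-2\right) = -6$)
$r{\left(w \right)} = -6 + w$ ($r{\left(w \right)} = w - 6 = -6 + w$)
$M{\left(x \right)} = x^{2} \left(- \frac{7}{2} - \frac{2}{x}\right)$ ($M{\left(x \right)} = \left(-6 - \left(- \frac{5}{2} + \frac{2}{x}\right)\right) x^{2} = \left(-6 + \left(- \frac{2}{x} + \frac{5}{2}\right)\right) x^{2} = \left(-6 + \left(\frac{5}{2} - \frac{2}{x}\right)\right) x^{2} = \left(- \frac{7}{2} - \frac{2}{x}\right) x^{2} = x^{2} \left(- \frac{7}{2} - \frac{2}{x}\right)$)
$\left(-44 - 23\right) M{\left(-5 \right)} = \left(-44 - 23\right) \frac{1}{2} \left(-5\right) \left(-4 - -35\right) = - 67 \cdot \frac{1}{2} \left(-5\right) \left(-4 + 35\right) = - 67 \cdot \frac{1}{2} \left(-5\right) 31 = \left(-67\right) \left(- \frac{155}{2}\right) = \frac{10385}{2}$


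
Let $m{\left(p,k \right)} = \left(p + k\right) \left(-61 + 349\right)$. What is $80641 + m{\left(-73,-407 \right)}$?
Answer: $-57599$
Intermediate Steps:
$m{\left(p,k \right)} = 288 k + 288 p$ ($m{\left(p,k \right)} = \left(k + p\right) 288 = 288 k + 288 p$)
$80641 + m{\left(-73,-407 \right)} = 80641 + \left(288 \left(-407\right) + 288 \left(-73\right)\right) = 80641 - 138240 = -57599$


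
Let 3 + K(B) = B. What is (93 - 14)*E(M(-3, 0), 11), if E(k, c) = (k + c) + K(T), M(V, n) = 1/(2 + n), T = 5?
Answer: 2133/2 ≈ 1066.5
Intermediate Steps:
K(B) = -3 + B
E(k, c) = 2 + c + k (E(k, c) = (k + c) + (-3 + 5) = (c + k) + 2 = 2 + c + k)
(93 - 14)*E(M(-3, 0), 11) = (93 - 14)*(2 + 11 + 1/(2 + 0)) = 79*(2 + 11 + 1/2) = 79*(2 + 11 + ½) = 79*(27/2) = 2133/2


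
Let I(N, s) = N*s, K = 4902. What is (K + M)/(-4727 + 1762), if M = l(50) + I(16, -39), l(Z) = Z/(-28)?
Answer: -59867/41510 ≈ -1.4422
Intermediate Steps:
l(Z) = -Z/28 (l(Z) = Z*(-1/28) = -Z/28)
M = -8761/14 (M = -1/28*50 + 16*(-39) = -25/14 - 624 = -8761/14 ≈ -625.79)
(K + M)/(-4727 + 1762) = (4902 - 8761/14)/(-4727 + 1762) = (59867/14)/(-2965) = (59867/14)*(-1/2965) = -59867/41510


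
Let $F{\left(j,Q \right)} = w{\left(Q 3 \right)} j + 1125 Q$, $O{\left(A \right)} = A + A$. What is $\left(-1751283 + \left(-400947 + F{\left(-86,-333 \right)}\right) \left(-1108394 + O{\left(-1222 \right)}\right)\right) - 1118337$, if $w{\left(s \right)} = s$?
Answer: $766095443784$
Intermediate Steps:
$O{\left(A \right)} = 2 A$
$F{\left(j,Q \right)} = 1125 Q + 3 Q j$ ($F{\left(j,Q \right)} = Q 3 j + 1125 Q = 3 Q j + 1125 Q = 1125 Q + 3 Q j$)
$\left(-1751283 + \left(-400947 + F{\left(-86,-333 \right)}\right) \left(-1108394 + O{\left(-1222 \right)}\right)\right) - 1118337 = \left(-1751283 + \left(-400947 + 3 \left(-333\right) \left(375 - 86\right)\right) \left(-1108394 + 2 \left(-1222\right)\right)\right) - 1118337 = \left(-1751283 + \left(-400947 + 3 \left(-333\right) 289\right) \left(-1108394 - 2444\right)\right) - 1118337 = \left(-1751283 + \left(-400947 - 288711\right) \left(-1110838\right)\right) - 1118337 = \left(-1751283 - -766098313404\right) - 1118337 = \left(-1751283 + 766098313404\right) - 1118337 = 766096562121 - 1118337 = 766095443784$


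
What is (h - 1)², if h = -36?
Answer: 1369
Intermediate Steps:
(h - 1)² = (-36 - 1)² = (-37)² = 1369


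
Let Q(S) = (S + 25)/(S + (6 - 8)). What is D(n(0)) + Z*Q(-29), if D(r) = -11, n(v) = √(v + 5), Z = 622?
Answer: 2147/31 ≈ 69.258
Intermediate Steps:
n(v) = √(5 + v)
Q(S) = (25 + S)/(-2 + S) (Q(S) = (25 + S)/(S - 2) = (25 + S)/(-2 + S))
D(n(0)) + Z*Q(-29) = -11 + 622*((25 - 29)/(-2 - 29)) = -11 + 622*(-4/(-31)) = -11 + 622*(-1/31*(-4)) = -11 + 622*(4/31) = -11 + 2488/31 = 2147/31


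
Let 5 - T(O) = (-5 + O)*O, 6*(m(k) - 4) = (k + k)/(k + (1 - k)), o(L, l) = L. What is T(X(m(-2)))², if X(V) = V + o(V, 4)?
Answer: 3025/81 ≈ 37.346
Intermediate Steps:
m(k) = 4 + k/3 (m(k) = 4 + ((k + k)/(k + (1 - k)))/6 = 4 + ((2*k)/1)/6 = 4 + ((2*k)*1)/6 = 4 + (2*k)/6 = 4 + k/3)
X(V) = 2*V (X(V) = V + V = 2*V)
T(O) = 5 - O*(-5 + O) (T(O) = 5 - (-5 + O)*O = 5 - O*(-5 + O))
T(X(m(-2)))² = (5 - (2*(4 + (⅓)*(-2)))² + 5*(2*(4 + (⅓)*(-2))))² = (5 - (2*(4 - ⅔))² + 5*(2*(4 - ⅔)))² = (5 - (2*(10/3))² + 5*(2*(10/3)))² = (5 - (20/3)² + 5*(20/3))² = (5 - 1*400/9 + 100/3)² = (5 - 400/9 + 100/3)² = (-55/9)² = 3025/81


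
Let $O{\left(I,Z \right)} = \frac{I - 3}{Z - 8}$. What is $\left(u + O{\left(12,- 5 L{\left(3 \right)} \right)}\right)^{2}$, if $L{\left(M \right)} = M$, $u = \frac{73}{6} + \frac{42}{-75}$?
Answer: $\frac{1497148249}{11902500} \approx 125.78$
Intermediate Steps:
$u = \frac{1741}{150}$ ($u = 73 \cdot \frac{1}{6} + 42 \left(- \frac{1}{75}\right) = \frac{73}{6} - \frac{14}{25} = \frac{1741}{150} \approx 11.607$)
$O{\left(I,Z \right)} = \frac{-3 + I}{-8 + Z}$
$\left(u + O{\left(12,- 5 L{\left(3 \right)} \right)}\right)^{2} = \left(\frac{1741}{150} + \frac{-3 + 12}{-8 - 15}\right)^{2} = \left(\frac{1741}{150} + \frac{1}{-8 - 15} \cdot 9\right)^{2} = \left(\frac{1741}{150} + \frac{1}{-23} \cdot 9\right)^{2} = \left(\frac{1741}{150} - \frac{9}{23}\right)^{2} = \left(\frac{38693}{3450}\right)^{2} = \frac{1497148249}{11902500}$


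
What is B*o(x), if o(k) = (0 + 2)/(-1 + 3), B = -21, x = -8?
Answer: -21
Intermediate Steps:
o(k) = 1 (o(k) = 2/2 = 2*(½) = 1)
B*o(x) = -21*1 = -21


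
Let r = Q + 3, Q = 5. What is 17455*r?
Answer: 139640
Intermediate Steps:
r = 8 (r = 5 + 3 = 8)
17455*r = 17455*8 = 139640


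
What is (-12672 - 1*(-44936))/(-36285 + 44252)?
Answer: 32264/7967 ≈ 4.0497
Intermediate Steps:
(-12672 - 1*(-44936))/(-36285 + 44252) = (-12672 + 44936)/7967 = 32264*(1/7967) = 32264/7967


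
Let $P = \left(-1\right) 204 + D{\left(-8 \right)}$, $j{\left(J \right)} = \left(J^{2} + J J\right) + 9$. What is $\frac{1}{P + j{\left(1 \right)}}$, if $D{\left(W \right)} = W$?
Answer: $- \frac{1}{201} \approx -0.0049751$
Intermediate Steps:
$j{\left(J \right)} = 9 + 2 J^{2}$ ($j{\left(J \right)} = \left(J^{2} + J^{2}\right) + 9 = 2 J^{2} + 9 = 9 + 2 J^{2}$)
$P = -212$ ($P = \left(-1\right) 204 - 8 = -204 - 8 = -212$)
$\frac{1}{P + j{\left(1 \right)}} = \frac{1}{-212 + \left(9 + 2 \cdot 1^{2}\right)} = \frac{1}{-212 + \left(9 + 2 \cdot 1\right)} = \frac{1}{-212 + \left(9 + 2\right)} = \frac{1}{-212 + 11} = \frac{1}{-201} = - \frac{1}{201}$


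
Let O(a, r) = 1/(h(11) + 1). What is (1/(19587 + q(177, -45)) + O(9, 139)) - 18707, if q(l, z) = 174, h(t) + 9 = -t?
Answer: -7023731255/375459 ≈ -18707.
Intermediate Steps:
h(t) = -9 - t
O(a, r) = -1/19 (O(a, r) = 1/((-9 - 1*11) + 1) = 1/((-9 - 11) + 1) = 1/(-20 + 1) = 1/(-19) = -1/19)
(1/(19587 + q(177, -45)) + O(9, 139)) - 18707 = (1/(19587 + 174) - 1/19) - 18707 = (1/19761 - 1/19) - 18707 = -19742/375459 - 18707 = -7023731255/375459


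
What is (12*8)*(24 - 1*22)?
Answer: 192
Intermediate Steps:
(12*8)*(24 - 1*22) = 96*(24 - 22) = 96*2 = 192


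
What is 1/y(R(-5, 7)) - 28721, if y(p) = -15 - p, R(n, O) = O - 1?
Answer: -603142/21 ≈ -28721.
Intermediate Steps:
R(n, O) = -1 + O
1/y(R(-5, 7)) - 28721 = 1/(-15 - (-1 + 7)) - 28721 = 1/(-15 - 1*6) - 28721 = 1/(-15 - 6) - 28721 = 1/(-21) - 28721 = -1/21 - 28721 = -603142/21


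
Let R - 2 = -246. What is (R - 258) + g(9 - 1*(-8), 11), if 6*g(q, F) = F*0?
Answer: -502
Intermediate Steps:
g(q, F) = 0 (g(q, F) = (F*0)/6 = (⅙)*0 = 0)
R = -244 (R = 2 - 246 = -244)
(R - 258) + g(9 - 1*(-8), 11) = (-244 - 258) + 0 = -502 + 0 = -502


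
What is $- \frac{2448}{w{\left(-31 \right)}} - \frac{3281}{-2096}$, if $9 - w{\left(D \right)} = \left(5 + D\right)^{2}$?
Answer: $\frac{7319435}{1398032} \approx 5.2355$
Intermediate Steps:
$w{\left(D \right)} = 9 - \left(5 + D\right)^{2}$
$- \frac{2448}{w{\left(-31 \right)}} - \frac{3281}{-2096} = - \frac{2448}{9 - \left(5 - 31\right)^{2}} - \frac{3281}{-2096} = - \frac{2448}{9 - \left(-26\right)^{2}} - - \frac{3281}{2096} = - \frac{2448}{9 - 676} + \frac{3281}{2096} = - \frac{2448}{-667} + \frac{3281}{2096} = \left(-2448\right) \left(- \frac{1}{667}\right) + \frac{3281}{2096} = \frac{2448}{667} + \frac{3281}{2096} = \frac{7319435}{1398032}$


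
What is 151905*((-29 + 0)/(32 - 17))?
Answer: -293683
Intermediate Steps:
151905*((-29 + 0)/(32 - 17)) = 151905*(-29/15) = -293683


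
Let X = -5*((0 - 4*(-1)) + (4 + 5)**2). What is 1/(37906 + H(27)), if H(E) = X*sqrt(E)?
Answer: 37906/1431987961 + 1275*sqrt(3)/1431987961 ≈ 2.8013e-5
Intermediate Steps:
X = -425 (X = -5*((0 + 4) + 9**2) = -5*(4 + 81) = -5*85 = -425)
H(E) = -425*sqrt(E)
1/(37906 + H(27)) = 1/(37906 - 1275*sqrt(3))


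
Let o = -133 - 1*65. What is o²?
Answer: 39204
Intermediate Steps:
o = -198 (o = -133 - 65 = -198)
o² = (-198)² = 39204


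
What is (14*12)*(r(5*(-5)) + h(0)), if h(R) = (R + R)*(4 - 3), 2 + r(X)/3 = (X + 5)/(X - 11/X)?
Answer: -183456/307 ≈ -597.58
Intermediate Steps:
r(X) = -6 + 3*(5 + X)/(X - 11/X) (r(X) = -6 + 3*((X + 5)/(X - 11/X)) = -6 + 3*((5 + X)/(X - 11/X)) = -6 + 3*(5 + X)/(X - 11/X))
h(R) = 2*R (h(R) = (2*R)*1 = 2*R)
(14*12)*(r(5*(-5)) + h(0)) = (14*12)*(3*(22 - (5*(-5))² + 5*(5*(-5)))/(-11 + (5*(-5))²) + 2*0) = 168*(3*(22 - 1*(-25)² + 5*(-25))/(-11 + (-25)²) + 0) = 168*(3*(22 - 1*625 - 125)/(-11 + 625) + 0) = 168*(3*(22 - 625 - 125)/614 + 0) = 168*(3*(1/614)*(-728) + 0) = 168*(-1092/307 + 0) = 168*(-1092/307) = -183456/307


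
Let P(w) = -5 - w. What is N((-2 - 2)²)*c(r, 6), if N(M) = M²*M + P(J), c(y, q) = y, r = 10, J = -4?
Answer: 40950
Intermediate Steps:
N(M) = -1 + M³ (N(M) = M²*M + (-5 - 1*(-4)) = M³ + (-5 + 4) = M³ - 1 = -1 + M³)
N((-2 - 2)²)*c(r, 6) = (-1 + ((-2 - 2)²)³)*10 = (-1 + ((-4)²)³)*10 = (-1 + 16³)*10 = (-1 + 4096)*10 = 4095*10 = 40950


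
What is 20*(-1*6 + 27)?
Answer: 420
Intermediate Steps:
20*(-1*6 + 27) = 20*(-6 + 27) = 20*21 = 420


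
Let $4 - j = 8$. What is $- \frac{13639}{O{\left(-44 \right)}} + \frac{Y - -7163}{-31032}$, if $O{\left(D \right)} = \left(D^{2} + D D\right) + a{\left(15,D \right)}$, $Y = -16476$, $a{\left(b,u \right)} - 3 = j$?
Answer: $- \frac{387194825}{120124872} \approx -3.2233$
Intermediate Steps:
$j = -4$ ($j = 4 - 8 = -4$)
$a{\left(b,u \right)} = -1$ ($a{\left(b,u \right)} = 3 - 4 = -1$)
$O{\left(D \right)} = -1 + 2 D^{2}$ ($O{\left(D \right)} = \left(D^{2} + D D\right) - 1 = \left(D^{2} + D^{2}\right) - 1 = 2 D^{2} - 1 = -1 + 2 D^{2}$)
$- \frac{13639}{O{\left(-44 \right)}} + \frac{Y - -7163}{-31032} = - \frac{13639}{-1 + 2 \left(-44\right)^{2}} + \frac{-16476 - -7163}{-31032} = - \frac{13639}{-1 + 2 \cdot 1936} + \left(-16476 + 7163\right) \left(- \frac{1}{31032}\right) = - \frac{13639}{-1 + 3872} - - \frac{9313}{31032} = - \frac{13639}{3871} + \frac{9313}{31032} = - \frac{387194825}{120124872}$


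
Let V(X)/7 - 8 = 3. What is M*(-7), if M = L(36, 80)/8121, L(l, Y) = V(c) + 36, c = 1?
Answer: -791/8121 ≈ -0.097402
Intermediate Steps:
V(X) = 77 (V(X) = 56 + 7*3 = 56 + 21 = 77)
L(l, Y) = 113 (L(l, Y) = 77 + 36 = 113)
M = 113/8121 ≈ 0.013915
M*(-7) = (113/8121)*(-7) = -791/8121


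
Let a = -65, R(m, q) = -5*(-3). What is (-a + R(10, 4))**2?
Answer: 6400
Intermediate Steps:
R(m, q) = 15
(-a + R(10, 4))**2 = (-1*(-65) + 15)**2 = (65 + 15)**2 = 80**2 = 6400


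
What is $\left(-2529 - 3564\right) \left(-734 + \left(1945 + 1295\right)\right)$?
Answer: $-15269058$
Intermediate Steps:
$\left(-2529 - 3564\right) \left(-734 + \left(1945 + 1295\right)\right) = - 6093 \left(-734 + 3240\right) = \left(-6093\right) 2506 = -15269058$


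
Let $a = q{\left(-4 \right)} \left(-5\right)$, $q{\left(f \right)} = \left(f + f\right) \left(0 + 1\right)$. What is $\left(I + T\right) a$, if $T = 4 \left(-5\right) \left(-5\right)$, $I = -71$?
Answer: $1160$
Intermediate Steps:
$q{\left(f \right)} = 2 f$ ($q{\left(f \right)} = 2 f 1 = 2 f$)
$T = 100$ ($T = \left(-20\right) \left(-5\right) = 100$)
$a = 40$ ($a = 2 \left(-4\right) \left(-5\right) = \left(-8\right) \left(-5\right) = 40$)
$\left(I + T\right) a = \left(-71 + 100\right) 40 = 29 \cdot 40 = 1160$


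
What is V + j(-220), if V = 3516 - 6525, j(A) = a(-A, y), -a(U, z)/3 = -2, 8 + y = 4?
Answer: -3003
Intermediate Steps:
y = -4 (y = -8 + 4 = -4)
a(U, z) = 6 (a(U, z) = -3*(-2) = 6)
j(A) = 6
V = -3009
V + j(-220) = -3009 + 6 = -3003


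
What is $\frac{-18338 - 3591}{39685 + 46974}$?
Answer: $- \frac{21929}{86659} \approx -0.25305$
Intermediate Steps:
$\frac{-18338 - 3591}{39685 + 46974} = - \frac{21929}{86659}$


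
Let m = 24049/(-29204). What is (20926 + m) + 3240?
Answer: 705719815/29204 ≈ 24165.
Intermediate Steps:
m = -24049/29204 (m = 24049*(-1/29204) = -24049/29204 ≈ -0.82348)
(20926 + m) + 3240 = (20926 - 24049/29204) + 3240 = 611098855/29204 + 3240 = 705719815/29204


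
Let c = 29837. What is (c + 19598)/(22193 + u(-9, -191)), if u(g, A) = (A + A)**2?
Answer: 49435/168117 ≈ 0.29405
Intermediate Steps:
u(g, A) = 4*A**2 (u(g, A) = (2*A)**2 = 4*A**2)
(c + 19598)/(22193 + u(-9, -191)) = (29837 + 19598)/(22193 + 4*(-191)**2) = 49435/(22193 + 4*36481) = 49435/(22193 + 145924) = 49435/168117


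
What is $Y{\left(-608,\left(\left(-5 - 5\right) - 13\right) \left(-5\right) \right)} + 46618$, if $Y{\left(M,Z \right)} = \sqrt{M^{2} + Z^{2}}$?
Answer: $46618 + \sqrt{382889} \approx 47237.0$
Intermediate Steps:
$Y{\left(-608,\left(\left(-5 - 5\right) - 13\right) \left(-5\right) \right)} + 46618 = \sqrt{\left(-608\right)^{2} + \left(\left(\left(-5 - 5\right) - 13\right) \left(-5\right)\right)^{2}} + 46618 = \sqrt{369664 + \left(\left(\left(-5 - 5\right) - 13\right) \left(-5\right)\right)^{2}} + 46618 = \sqrt{369664 + \left(\left(-10 - 13\right) \left(-5\right)\right)^{2}} + 46618 = \sqrt{369664 + \left(\left(-23\right) \left(-5\right)\right)^{2}} + 46618 = \sqrt{369664 + 115^{2}} + 46618 = \sqrt{369664 + 13225} + 46618 = \sqrt{382889} + 46618 = 46618 + \sqrt{382889}$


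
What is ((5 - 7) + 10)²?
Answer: 64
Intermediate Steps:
((5 - 7) + 10)² = (-2 + 10)² = 8² = 64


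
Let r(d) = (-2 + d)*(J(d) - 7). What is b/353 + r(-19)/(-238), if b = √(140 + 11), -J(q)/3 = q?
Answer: 75/17 + √151/353 ≈ 4.4466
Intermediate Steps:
J(q) = -3*q
b = √151 ≈ 12.288
r(d) = (-7 - 3*d)*(-2 + d) (r(d) = (-2 + d)*(-3*d - 7) = (-2 + d)*(-7 - 3*d) = (-7 - 3*d)*(-2 + d))
b/353 + r(-19)/(-238) = √151/353 + (14 - 1*(-19) - 3*(-19)²)/(-238) = √151*(1/353) + (14 + 19 - 3*361)*(-1/238) = √151/353 + (14 + 19 - 1083)*(-1/238) = √151/353 - 1050*(-1/238) = √151/353 + 75/17 = 75/17 + √151/353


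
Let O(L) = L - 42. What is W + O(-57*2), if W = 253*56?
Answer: 14012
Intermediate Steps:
O(L) = -42 + L
W = 14168
W + O(-57*2) = 14168 + (-42 - 57*2) = 14168 + (-42 - 114) = 14168 - 156 = 14012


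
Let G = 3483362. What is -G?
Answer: -3483362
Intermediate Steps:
-G = -1*3483362 = -3483362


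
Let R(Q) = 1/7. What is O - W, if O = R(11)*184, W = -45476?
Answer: 318516/7 ≈ 45502.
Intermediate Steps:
R(Q) = ⅐
O = 184/7 (O = (⅐)*184 = 184/7 ≈ 26.286)
O - W = 184/7 - 1*(-45476) = 184/7 + 45476 = 318516/7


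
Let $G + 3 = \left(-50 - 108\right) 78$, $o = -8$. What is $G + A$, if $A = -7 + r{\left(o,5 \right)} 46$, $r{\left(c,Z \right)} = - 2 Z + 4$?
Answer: $-12610$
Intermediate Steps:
$r{\left(c,Z \right)} = 4 - 2 Z$
$A = -283$ ($A = -7 + \left(4 - 10\right) 46 = -7 - 276 = -283$)
$G = -12327$ ($G = -3 + \left(-50 - 108\right) 78 = -3 - 12324 = -12327$)
$G + A = -12327 - 283 = -12610$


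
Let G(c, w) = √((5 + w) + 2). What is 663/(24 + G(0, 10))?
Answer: 1224/43 - 51*√17/43 ≈ 23.575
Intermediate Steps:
G(c, w) = √(7 + w)
663/(24 + G(0, 10)) = 663/(24 + √(7 + 10)) = 663/(24 + √17)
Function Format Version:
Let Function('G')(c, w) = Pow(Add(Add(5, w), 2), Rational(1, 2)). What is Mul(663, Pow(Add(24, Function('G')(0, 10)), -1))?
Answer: Add(Rational(1224, 43), Mul(Rational(-51, 43), Pow(17, Rational(1, 2)))) ≈ 23.575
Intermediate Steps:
Function('G')(c, w) = Pow(Add(7, w), Rational(1, 2))
Mul(663, Pow(Add(24, Function('G')(0, 10)), -1)) = Mul(663, Pow(Add(24, Pow(Add(7, 10), Rational(1, 2))), -1)) = Mul(663, Pow(Add(24, Pow(17, Rational(1, 2))), -1))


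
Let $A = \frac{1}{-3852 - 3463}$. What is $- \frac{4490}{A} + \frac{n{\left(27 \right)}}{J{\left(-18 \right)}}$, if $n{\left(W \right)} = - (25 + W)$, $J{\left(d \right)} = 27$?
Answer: $\frac{886797398}{27} \approx 3.2844 \cdot 10^{7}$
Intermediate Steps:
$n{\left(W \right)} = -25 - W$
$A = - \frac{1}{7315}$ ($A = \frac{1}{-7315} = - \frac{1}{7315} \approx -0.00013671$)
$- \frac{4490}{A} + \frac{n{\left(27 \right)}}{J{\left(-18 \right)}} = - \frac{4490}{- \frac{1}{7315}} + \frac{-25 - 27}{27} = \left(-4490\right) \left(-7315\right) + \left(-25 - 27\right) \frac{1}{27} = 32844350 - \frac{52}{27} = \frac{886797398}{27}$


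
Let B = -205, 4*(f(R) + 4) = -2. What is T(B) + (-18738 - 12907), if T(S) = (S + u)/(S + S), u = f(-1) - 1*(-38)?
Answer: -25948557/820 ≈ -31645.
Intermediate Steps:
f(R) = -9/2 (f(R) = -4 + (1/4)*(-2) = -4 - 1/2 = -9/2)
u = 67/2 (u = -9/2 - 1*(-38) = -9/2 + 38 = 67/2 ≈ 33.500)
T(S) = (67/2 + S)/(2*S) (T(S) = (S + 67/2)/(S + S) = (67/2 + S)/((2*S)) = (67/2 + S)*(1/(2*S)) = (67/2 + S)/(2*S))
T(B) + (-18738 - 12907) = (1/4)*(67 + 2*(-205))/(-205) + (-18738 - 12907) = (1/4)*(-1/205)*(67 - 410) - 31645 = (1/4)*(-1/205)*(-343) - 31645 = 343/820 - 31645 = -25948557/820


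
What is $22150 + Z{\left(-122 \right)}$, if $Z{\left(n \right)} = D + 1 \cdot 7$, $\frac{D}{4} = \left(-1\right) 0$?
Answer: $22157$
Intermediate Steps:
$D = 0$ ($D = 4 \left(\left(-1\right) 0\right) = 4 \cdot 0 = 0$)
$Z{\left(n \right)} = 7$ ($Z{\left(n \right)} = 0 + 1 \cdot 7 = 0 + 7 = 7$)
$22150 + Z{\left(-122 \right)} = 22150 + 7 = 22157$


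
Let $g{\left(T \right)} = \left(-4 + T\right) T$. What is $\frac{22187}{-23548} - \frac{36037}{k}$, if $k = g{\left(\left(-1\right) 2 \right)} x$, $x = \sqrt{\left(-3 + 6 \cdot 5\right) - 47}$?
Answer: $- \frac{22187}{23548} + \frac{36037 i \sqrt{5}}{120} \approx -0.9422 + 671.51 i$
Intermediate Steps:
$x = 2 i \sqrt{5}$ ($x = \sqrt{\left(-3 + 30\right) - 47} = \sqrt{27 - 47} = \sqrt{-20} = 2 i \sqrt{5} \approx 4.4721 i$)
$g{\left(T \right)} = T \left(-4 + T\right)$
$k = 24 i \sqrt{5}$ ($k = \left(-1\right) 2 \left(-4 - 2\right) 2 i \sqrt{5} = - 2 \left(-4 - 2\right) 2 i \sqrt{5} = \left(-2\right) \left(-6\right) 2 i \sqrt{5} = 12 \cdot 2 i \sqrt{5} = 24 i \sqrt{5} \approx 53.666 i$)
$\frac{22187}{-23548} - \frac{36037}{k} = \frac{22187}{-23548} - \frac{36037}{24 i \sqrt{5}} = 22187 \left(- \frac{1}{23548}\right) - 36037 \left(- \frac{i \sqrt{5}}{120}\right) = - \frac{22187}{23548} + \frac{36037 i \sqrt{5}}{120}$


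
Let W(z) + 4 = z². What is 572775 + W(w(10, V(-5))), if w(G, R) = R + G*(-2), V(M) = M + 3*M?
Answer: 574371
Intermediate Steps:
V(M) = 4*M
w(G, R) = R - 2*G
W(z) = -4 + z²
572775 + W(w(10, V(-5))) = 572775 + (-4 + (4*(-5) - 2*10)²) = 572775 + (-4 + (-20 - 20)²) = 572775 + (-4 + (-40)²) = 572775 + (-4 + 1600) = 572775 + 1596 = 574371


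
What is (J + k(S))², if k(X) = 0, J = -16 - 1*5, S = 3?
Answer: 441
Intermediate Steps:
J = -21 (J = -16 - 5 = -21)
(J + k(S))² = (-21 + 0)² = (-21)² = 441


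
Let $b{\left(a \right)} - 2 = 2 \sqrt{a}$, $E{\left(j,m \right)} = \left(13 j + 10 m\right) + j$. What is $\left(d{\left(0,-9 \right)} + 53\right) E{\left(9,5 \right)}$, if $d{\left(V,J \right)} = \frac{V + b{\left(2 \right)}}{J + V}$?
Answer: $\frac{83600}{9} - \frac{352 \sqrt{2}}{9} \approx 9233.6$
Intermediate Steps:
$E{\left(j,m \right)} = 10 m + 14 j$ ($E{\left(j,m \right)} = \left(10 m + 13 j\right) + j = 10 m + 14 j$)
$b{\left(a \right)} = 2 + 2 \sqrt{a}$
$d{\left(V,J \right)} = \frac{2 + V + 2 \sqrt{2}}{J + V}$ ($d{\left(V,J \right)} = \frac{V + \left(2 + 2 \sqrt{2}\right)}{J + V} = \frac{2 + V + 2 \sqrt{2}}{J + V}$)
$\left(d{\left(0,-9 \right)} + 53\right) E{\left(9,5 \right)} = \left(\frac{2 + 0 + 2 \sqrt{2}}{-9 + 0} + 53\right) \left(10 \cdot 5 + 14 \cdot 9\right) = \left(\frac{2 + 2 \sqrt{2}}{-9} + 53\right) \left(50 + 126\right) = \left(- \frac{2 + 2 \sqrt{2}}{9} + 53\right) 176 = \left(\left(- \frac{2}{9} - \frac{2 \sqrt{2}}{9}\right) + 53\right) 176 = \left(\frac{475}{9} - \frac{2 \sqrt{2}}{9}\right) 176 = \frac{83600}{9} - \frac{352 \sqrt{2}}{9}$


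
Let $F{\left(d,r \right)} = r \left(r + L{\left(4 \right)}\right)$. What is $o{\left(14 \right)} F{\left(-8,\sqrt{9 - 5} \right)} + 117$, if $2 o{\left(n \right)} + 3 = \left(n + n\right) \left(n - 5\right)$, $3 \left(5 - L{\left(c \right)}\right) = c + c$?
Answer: $1196$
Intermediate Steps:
$L{\left(c \right)} = 5 - \frac{2 c}{3}$ ($L{\left(c \right)} = 5 - \frac{c + c}{3} = 5 - \frac{2 c}{3}$)
$o{\left(n \right)} = - \frac{3}{2} + n \left(-5 + n\right)$ ($o{\left(n \right)} = - \frac{3}{2} + \frac{\left(n + n\right) \left(n - 5\right)}{2} = - \frac{3}{2} + \frac{2 n \left(-5 + n\right)}{2} = - \frac{3}{2} + n \left(-5 + n\right)$)
$F{\left(d,r \right)} = r \left(\frac{7}{3} + r\right)$ ($F{\left(d,r \right)} = r \left(r + \left(5 - \frac{8}{3}\right)\right) = r \left(r + \frac{7}{3}\right) = r \left(\frac{7}{3} + r\right)$)
$o{\left(14 \right)} F{\left(-8,\sqrt{9 - 5} \right)} + 117 = \left(- \frac{3}{2} + 14^{2} - 70\right) \frac{\sqrt{9 - 5} \left(7 + 3 \sqrt{9 - 5}\right)}{3} + 117 = \left(- \frac{3}{2} + 196 - 70\right) \frac{\sqrt{4} \left(7 + 3 \sqrt{4}\right)}{3} + 117 = \frac{249 \cdot \frac{1}{3} \cdot 2 \left(7 + 3 \cdot 2\right)}{2} + 117 = \frac{249 \cdot \frac{1}{3} \cdot 2 \left(7 + 6\right)}{2} + 117 = \frac{249 \cdot \frac{1}{3} \cdot 2 \cdot 13}{2} + 117 = \frac{249}{2} \cdot \frac{26}{3} + 117 = 1079 + 117 = 1196$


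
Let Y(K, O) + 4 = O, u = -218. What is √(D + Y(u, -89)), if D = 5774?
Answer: √5681 ≈ 75.372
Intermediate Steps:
Y(K, O) = -4 + O
√(D + Y(u, -89)) = √(5774 + (-4 - 89)) = √(5774 - 93) = √5681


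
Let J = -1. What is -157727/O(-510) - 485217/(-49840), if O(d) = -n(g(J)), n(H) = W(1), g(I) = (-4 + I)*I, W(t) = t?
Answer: 7861598897/49840 ≈ 1.5774e+5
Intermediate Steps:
g(I) = I*(-4 + I)
n(H) = 1
O(d) = -1 (O(d) = -1*1 = -1)
-157727/O(-510) - 485217/(-49840) = -157727/(-1) - 485217/(-49840) = -157727*(-1) - 485217*(-1/49840) = 157727 + 485217/49840 = 7861598897/49840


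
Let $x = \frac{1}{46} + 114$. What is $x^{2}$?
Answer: $\frac{27510025}{2116} \approx 13001.0$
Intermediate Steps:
$x = \frac{5245}{46}$ ($x = \frac{1}{46} + 114 = \frac{5245}{46} \approx 114.02$)
$x^{2} = \left(\frac{5245}{46}\right)^{2} = \frac{27510025}{2116}$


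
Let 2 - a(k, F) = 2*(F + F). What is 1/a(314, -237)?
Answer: 1/950 ≈ 0.0010526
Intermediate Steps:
a(k, F) = 2 - 4*F (a(k, F) = 2 - 2*(F + F) = 2 - 2*2*F = 2 - 4*F)
1/a(314, -237) = 1/(2 - 4*(-237)) = 1/(2 + 948) = 1/950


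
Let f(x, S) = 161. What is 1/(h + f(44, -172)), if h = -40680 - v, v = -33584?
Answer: -1/6935 ≈ -0.00014420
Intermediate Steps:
h = -7096 (h = -40680 - 1*(-33584) = -40680 + 33584 = -7096)
1/(h + f(44, -172)) = 1/(-7096 + 161) = 1/(-6935) = -1/6935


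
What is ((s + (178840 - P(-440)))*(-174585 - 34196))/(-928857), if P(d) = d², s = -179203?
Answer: -40495789103/928857 ≈ -43597.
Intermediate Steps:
((s + (178840 - P(-440)))*(-174585 - 34196))/(-928857) = ((-179203 + (178840 - 1*(-440)²))*(-174585 - 34196))/(-928857) = ((-179203 + (178840 - 1*193600))*(-208781))*(-1/928857) = ((-179203 + (178840 - 193600))*(-208781))*(-1/928857) = ((-179203 - 14760)*(-208781))*(-1/928857) = -193963*(-208781)*(-1/928857) = 40495789103*(-1/928857) = -40495789103/928857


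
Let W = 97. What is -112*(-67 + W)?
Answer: -3360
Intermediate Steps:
-112*(-67 + W) = -112*(-67 + 97) = -112*30 = -3360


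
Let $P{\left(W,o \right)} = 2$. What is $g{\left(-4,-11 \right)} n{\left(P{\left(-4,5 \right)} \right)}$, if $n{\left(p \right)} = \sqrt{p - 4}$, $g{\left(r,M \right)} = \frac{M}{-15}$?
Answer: $\frac{11 i \sqrt{2}}{15} \approx 1.0371 i$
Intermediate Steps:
$g{\left(r,M \right)} = - \frac{M}{15}$ ($g{\left(r,M \right)} = M \left(- \frac{1}{15}\right) = - \frac{M}{15}$)
$n{\left(p \right)} = \sqrt{-4 + p}$
$g{\left(-4,-11 \right)} n{\left(P{\left(-4,5 \right)} \right)} = \left(- \frac{1}{15}\right) \left(-11\right) \sqrt{-4 + 2} = \frac{11 \sqrt{-2}}{15} = \frac{11 i \sqrt{2}}{15}$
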